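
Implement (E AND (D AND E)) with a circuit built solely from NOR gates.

((E NOR E) NOR (((D NOR D) NOR (E NOR E)) NOR ((D NOR D) NOR (E NOR E))))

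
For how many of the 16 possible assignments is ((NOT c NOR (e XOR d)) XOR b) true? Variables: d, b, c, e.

Satisfying assignments: (0,0,1,0), (0,1,0,0), (0,1,0,1), (0,1,1,1), (1,0,1,1), (1,1,0,0), (1,1,0,1), (1,1,1,0)
Count: 8 out of 16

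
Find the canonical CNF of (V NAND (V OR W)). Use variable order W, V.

(W OR NOT V) AND (NOT W OR NOT V)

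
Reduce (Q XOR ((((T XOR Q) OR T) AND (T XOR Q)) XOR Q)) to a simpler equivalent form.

By XOR self-cancellation ((E XOR v) XOR v = E) then absorption (E AND (E OR v) = E):
= (T XOR Q)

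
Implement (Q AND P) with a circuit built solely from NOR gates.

((Q NOR Q) NOR (P NOR P))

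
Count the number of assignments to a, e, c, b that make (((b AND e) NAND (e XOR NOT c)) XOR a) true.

Satisfying assignments: (0,0,0,0), (0,0,0,1), (0,0,1,0), (0,0,1,1), (0,1,0,0), (0,1,0,1), (0,1,1,0), (1,1,1,1)
Count: 8 out of 16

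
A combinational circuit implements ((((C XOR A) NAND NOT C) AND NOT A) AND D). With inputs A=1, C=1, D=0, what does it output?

Substituting: ((((1 XOR 1) NAND NOT 1) AND NOT 1) AND 0)
= 0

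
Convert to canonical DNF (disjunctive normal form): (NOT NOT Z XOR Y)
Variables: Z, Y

(NOT Z AND Y) OR (Z AND NOT Y)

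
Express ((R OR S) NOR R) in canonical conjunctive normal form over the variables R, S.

(R OR NOT S) AND (NOT R OR S) AND (NOT R OR NOT S)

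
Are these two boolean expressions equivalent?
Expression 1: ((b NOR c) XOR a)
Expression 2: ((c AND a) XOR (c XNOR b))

No. Counterexample: with c=0, b=0, a=1, Expression 1 = 0 but Expression 2 = 1.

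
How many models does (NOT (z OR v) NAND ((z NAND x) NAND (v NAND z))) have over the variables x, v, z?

Satisfying assignments: (0,0,0), (0,0,1), (0,1,0), (0,1,1), (1,0,0), (1,0,1), (1,1,0), (1,1,1)
Count: 8 out of 8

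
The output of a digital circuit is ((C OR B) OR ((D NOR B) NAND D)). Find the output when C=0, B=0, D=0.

Substituting: ((0 OR 0) OR ((0 NOR 0) NAND 0))
= 1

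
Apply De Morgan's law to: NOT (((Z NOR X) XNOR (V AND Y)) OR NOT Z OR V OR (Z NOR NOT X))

NOT ((Z NOR X) XNOR (V AND Y)) AND Z AND NOT V AND NOT (Z NOR NOT X)
De Morgan's: NOT(OR of terms) = AND of negations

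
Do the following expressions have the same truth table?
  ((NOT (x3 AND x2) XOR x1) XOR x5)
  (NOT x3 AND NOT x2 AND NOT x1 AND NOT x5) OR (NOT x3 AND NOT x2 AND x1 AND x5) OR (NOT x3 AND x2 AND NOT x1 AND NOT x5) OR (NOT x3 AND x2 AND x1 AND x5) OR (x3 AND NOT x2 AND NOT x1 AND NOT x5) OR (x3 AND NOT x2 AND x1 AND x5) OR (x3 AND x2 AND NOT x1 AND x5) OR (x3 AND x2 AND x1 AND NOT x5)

Yes, they are equivalent — the two output columns agree on all 16 assignments:
x3 | x2 | x1 | x5 | Expression 1 | Expression 2
-----------------------------------------------
0 | 0 | 0 | 0 | 1 | 1
0 | 0 | 0 | 1 | 0 | 0
0 | 0 | 1 | 0 | 0 | 0
0 | 0 | 1 | 1 | 1 | 1
0 | 1 | 0 | 0 | 1 | 1
0 | 1 | 0 | 1 | 0 | 0
0 | 1 | 1 | 0 | 0 | 0
0 | 1 | 1 | 1 | 1 | 1
1 | 0 | 0 | 0 | 1 | 1
1 | 0 | 0 | 1 | 0 | 0
1 | 0 | 1 | 0 | 0 | 0
1 | 0 | 1 | 1 | 1 | 1
1 | 1 | 0 | 0 | 0 | 0
1 | 1 | 0 | 1 | 1 | 1
1 | 1 | 1 | 0 | 1 | 1
1 | 1 | 1 | 1 | 0 | 0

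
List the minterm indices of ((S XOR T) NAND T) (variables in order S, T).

Σm(0, 2, 3) = (NOT S AND NOT T) OR (S AND NOT T) OR (S AND T)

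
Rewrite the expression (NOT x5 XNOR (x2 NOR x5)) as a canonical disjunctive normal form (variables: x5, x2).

(NOT x5 AND NOT x2) OR (x5 AND NOT x2) OR (x5 AND x2)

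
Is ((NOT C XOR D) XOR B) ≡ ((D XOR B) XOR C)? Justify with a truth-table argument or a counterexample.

No. Counterexample: with D=0, B=0, C=0, Expression 1 = 1 but Expression 2 = 0.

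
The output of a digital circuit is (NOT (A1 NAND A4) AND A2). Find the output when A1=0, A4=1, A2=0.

Substituting: (NOT (0 NAND 1) AND 0)
= 0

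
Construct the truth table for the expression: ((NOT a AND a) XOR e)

a | e | Output
--------------
0 | 0 | 0
0 | 1 | 1
1 | 0 | 0
1 | 1 | 1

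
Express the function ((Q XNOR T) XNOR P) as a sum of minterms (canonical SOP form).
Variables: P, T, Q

Σm(1, 2, 4, 7) = (NOT P AND NOT T AND Q) OR (NOT P AND T AND NOT Q) OR (P AND NOT T AND NOT Q) OR (P AND T AND Q)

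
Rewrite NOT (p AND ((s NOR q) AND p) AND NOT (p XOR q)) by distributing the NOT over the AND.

NOT p OR NOT ((s NOR q) AND p) OR (p XOR q)
De Morgan's: NOT(AND of terms) = OR of negations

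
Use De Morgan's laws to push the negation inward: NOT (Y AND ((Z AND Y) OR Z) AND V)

NOT Y OR NOT ((Z AND Y) OR Z) OR NOT V
De Morgan's: NOT(AND of terms) = OR of negations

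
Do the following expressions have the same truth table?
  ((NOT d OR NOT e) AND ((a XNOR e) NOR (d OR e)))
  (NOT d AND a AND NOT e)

Yes, they are equivalent — the two output columns agree on all 8 assignments:
d | a | e | Expression 1 | Expression 2
---------------------------------------
0 | 0 | 0 | 0 | 0
0 | 0 | 1 | 0 | 0
0 | 1 | 0 | 1 | 1
0 | 1 | 1 | 0 | 0
1 | 0 | 0 | 0 | 0
1 | 0 | 1 | 0 | 0
1 | 1 | 0 | 0 | 0
1 | 1 | 1 | 0 | 0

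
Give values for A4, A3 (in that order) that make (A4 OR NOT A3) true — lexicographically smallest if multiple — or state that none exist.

A4=0, A3=0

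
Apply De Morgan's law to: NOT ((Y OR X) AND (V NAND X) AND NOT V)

NOT (Y OR X) OR NOT (V NAND X) OR V
De Morgan's: NOT(AND of terms) = OR of negations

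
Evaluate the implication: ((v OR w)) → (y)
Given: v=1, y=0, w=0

Antecedent ((v OR w)) = 1; consequent (y) = 0.
1 → 0 = 0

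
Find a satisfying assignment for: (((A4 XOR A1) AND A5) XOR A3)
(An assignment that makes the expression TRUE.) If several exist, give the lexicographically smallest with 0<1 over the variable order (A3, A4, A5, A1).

A3=0, A4=0, A5=1, A1=1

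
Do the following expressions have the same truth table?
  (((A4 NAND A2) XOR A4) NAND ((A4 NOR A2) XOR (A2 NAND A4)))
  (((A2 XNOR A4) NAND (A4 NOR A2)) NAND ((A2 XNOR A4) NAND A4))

No. Counterexample: with A4=1, A2=0, Expression 1 = 1 but Expression 2 = 0.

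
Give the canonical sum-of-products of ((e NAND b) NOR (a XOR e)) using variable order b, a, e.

Σm(7) = (b AND a AND e)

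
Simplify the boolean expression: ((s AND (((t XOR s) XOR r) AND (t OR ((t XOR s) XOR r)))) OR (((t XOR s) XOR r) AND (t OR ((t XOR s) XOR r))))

By absorption (E OR (E AND v) = E) then absorption (E AND (E OR v) = E):
= ((t XOR s) XOR r)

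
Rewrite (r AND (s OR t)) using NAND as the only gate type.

((r NAND ((s NAND s) NAND (t NAND t))) NAND (r NAND ((s NAND s) NAND (t NAND t))))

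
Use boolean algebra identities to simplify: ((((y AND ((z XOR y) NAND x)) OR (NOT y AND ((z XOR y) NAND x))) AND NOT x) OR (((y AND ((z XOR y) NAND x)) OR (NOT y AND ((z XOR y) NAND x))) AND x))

By distribution ((E AND v) OR (E AND NOT v) = E) then distribution ((E AND v) OR (E AND NOT v) = E):
= ((z XOR y) NAND x)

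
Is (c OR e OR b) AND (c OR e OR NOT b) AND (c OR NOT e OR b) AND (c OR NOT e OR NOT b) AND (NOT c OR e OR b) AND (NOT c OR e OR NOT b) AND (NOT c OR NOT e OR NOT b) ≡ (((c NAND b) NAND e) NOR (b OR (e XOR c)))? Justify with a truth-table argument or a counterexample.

Yes, they are equivalent — the two output columns agree on all 8 assignments:
c | e | b | Expression 1 | Expression 2
---------------------------------------
0 | 0 | 0 | 0 | 0
0 | 0 | 1 | 0 | 0
0 | 1 | 0 | 0 | 0
0 | 1 | 1 | 0 | 0
1 | 0 | 0 | 0 | 0
1 | 0 | 1 | 0 | 0
1 | 1 | 0 | 1 | 1
1 | 1 | 1 | 0 | 0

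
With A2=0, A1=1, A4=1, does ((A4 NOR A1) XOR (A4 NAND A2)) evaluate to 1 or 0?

Substituting: ((1 NOR 1) XOR (1 NAND 0))
= 1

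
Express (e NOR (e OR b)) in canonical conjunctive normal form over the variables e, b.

(e OR NOT b) AND (NOT e OR b) AND (NOT e OR NOT b)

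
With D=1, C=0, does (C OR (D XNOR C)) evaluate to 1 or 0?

Substituting: (0 OR (1 XNOR 0))
= 0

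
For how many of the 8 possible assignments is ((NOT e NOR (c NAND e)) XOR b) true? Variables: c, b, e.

Satisfying assignments: (0,1,0), (0,1,1), (1,0,1), (1,1,0)
Count: 4 out of 8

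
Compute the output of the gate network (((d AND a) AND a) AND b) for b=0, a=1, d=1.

Substituting: (((1 AND 1) AND 1) AND 0)
= 0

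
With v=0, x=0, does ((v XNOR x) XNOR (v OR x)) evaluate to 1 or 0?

Substituting: ((0 XNOR 0) XNOR (0 OR 0))
= 0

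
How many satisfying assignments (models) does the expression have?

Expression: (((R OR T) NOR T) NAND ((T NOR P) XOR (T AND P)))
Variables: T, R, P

Satisfying assignments: (0,0,1), (0,1,0), (0,1,1), (1,0,0), (1,0,1), (1,1,0), (1,1,1)
Count: 7 out of 8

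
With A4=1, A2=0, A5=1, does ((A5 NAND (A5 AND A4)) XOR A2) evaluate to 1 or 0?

Substituting: ((1 NAND (1 AND 1)) XOR 0)
= 0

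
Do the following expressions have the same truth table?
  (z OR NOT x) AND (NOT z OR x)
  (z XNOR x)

Yes, they are equivalent — the two output columns agree on all 4 assignments:
z | x | Expression 1 | Expression 2
-----------------------------------
0 | 0 | 1 | 1
0 | 1 | 0 | 0
1 | 0 | 0 | 0
1 | 1 | 1 | 1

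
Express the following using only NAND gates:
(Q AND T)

((Q NAND T) NAND (Q NAND T))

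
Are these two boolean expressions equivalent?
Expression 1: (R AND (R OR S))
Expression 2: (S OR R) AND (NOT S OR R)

Yes, they are equivalent — the two output columns agree on all 4 assignments:
S | R | Expression 1 | Expression 2
-----------------------------------
0 | 0 | 0 | 0
0 | 1 | 1 | 1
1 | 0 | 0 | 0
1 | 1 | 1 | 1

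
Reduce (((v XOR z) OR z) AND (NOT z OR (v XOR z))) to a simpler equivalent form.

By distribution ((E OR v) AND (E OR NOT v) = E):
= (v XOR z)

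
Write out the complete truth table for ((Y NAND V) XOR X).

X | Y | V | Output
------------------
0 | 0 | 0 | 1
0 | 0 | 1 | 1
0 | 1 | 0 | 1
0 | 1 | 1 | 0
1 | 0 | 0 | 0
1 | 0 | 1 | 0
1 | 1 | 0 | 0
1 | 1 | 1 | 1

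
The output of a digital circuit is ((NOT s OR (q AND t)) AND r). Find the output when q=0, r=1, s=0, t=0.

Substituting: ((NOT 0 OR (0 AND 0)) AND 1)
= 1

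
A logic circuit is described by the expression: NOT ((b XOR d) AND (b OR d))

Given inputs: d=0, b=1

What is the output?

Substituting: NOT ((1 XOR 0) AND (1 OR 0))
= 0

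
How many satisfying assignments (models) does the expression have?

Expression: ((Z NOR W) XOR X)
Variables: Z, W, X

Satisfying assignments: (0,0,0), (0,1,1), (1,0,1), (1,1,1)
Count: 4 out of 8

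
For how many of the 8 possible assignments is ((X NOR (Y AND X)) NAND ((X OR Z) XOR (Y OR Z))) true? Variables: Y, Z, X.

Satisfying assignments: (0,0,0), (0,0,1), (0,1,0), (0,1,1), (1,0,1), (1,1,0), (1,1,1)
Count: 7 out of 8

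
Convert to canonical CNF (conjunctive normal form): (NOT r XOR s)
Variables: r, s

(r OR NOT s) AND (NOT r OR s)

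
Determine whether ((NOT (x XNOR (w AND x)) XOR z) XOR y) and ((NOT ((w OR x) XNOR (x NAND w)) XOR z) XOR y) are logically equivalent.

No. Counterexample: with z=0, y=0, w=0, x=0, Expression 1 = 0 but Expression 2 = 1.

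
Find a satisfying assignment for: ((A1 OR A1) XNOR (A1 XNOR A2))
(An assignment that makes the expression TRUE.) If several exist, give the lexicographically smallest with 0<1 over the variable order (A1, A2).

A1=0, A2=1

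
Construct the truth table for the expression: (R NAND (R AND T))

R | T | Output
--------------
0 | 0 | 1
0 | 1 | 1
1 | 0 | 1
1 | 1 | 0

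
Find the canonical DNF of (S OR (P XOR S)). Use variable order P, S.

(NOT P AND S) OR (P AND NOT S) OR (P AND S)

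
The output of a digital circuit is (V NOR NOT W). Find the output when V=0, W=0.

Substituting: (0 NOR NOT 0)
= 0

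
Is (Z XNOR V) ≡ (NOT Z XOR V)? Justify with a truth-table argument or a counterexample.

Yes, they are equivalent — the two output columns agree on all 4 assignments:
V | Z | Expression 1 | Expression 2
-----------------------------------
0 | 0 | 1 | 1
0 | 1 | 0 | 0
1 | 0 | 0 | 0
1 | 1 | 1 | 1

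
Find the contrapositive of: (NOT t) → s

Contrapositive: NOT s → t
Note: A statement and its contrapositive are logically equivalent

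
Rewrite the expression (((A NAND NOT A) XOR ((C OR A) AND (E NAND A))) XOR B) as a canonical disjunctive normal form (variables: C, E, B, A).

(NOT C AND NOT E AND NOT B AND NOT A) OR (NOT C AND NOT E AND B AND A) OR (NOT C AND E AND NOT B AND NOT A) OR (NOT C AND E AND NOT B AND A) OR (C AND NOT E AND B AND NOT A) OR (C AND NOT E AND B AND A) OR (C AND E AND NOT B AND A) OR (C AND E AND B AND NOT A)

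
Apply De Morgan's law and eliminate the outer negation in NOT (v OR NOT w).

NOT v AND w
De Morgan's: NOT(OR of terms) = AND of negations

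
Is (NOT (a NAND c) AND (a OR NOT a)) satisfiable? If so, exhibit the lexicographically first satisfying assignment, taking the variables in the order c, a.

c=1, a=1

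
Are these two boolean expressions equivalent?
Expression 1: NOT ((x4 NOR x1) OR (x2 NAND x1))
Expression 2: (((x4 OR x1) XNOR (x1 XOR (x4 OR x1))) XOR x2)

No. Counterexample: with x2=0, x1=0, x4=0, Expression 1 = 0 but Expression 2 = 1.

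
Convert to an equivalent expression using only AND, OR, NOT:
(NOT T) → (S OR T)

T OR (S OR T)
(Implication elimination: A → B = NOT A OR B)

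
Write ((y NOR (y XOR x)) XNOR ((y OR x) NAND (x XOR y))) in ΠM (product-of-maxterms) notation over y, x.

ΠM(3) = (NOT y OR NOT x)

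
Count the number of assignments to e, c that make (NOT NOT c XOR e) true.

Satisfying assignments: (0,1), (1,0)
Count: 2 out of 4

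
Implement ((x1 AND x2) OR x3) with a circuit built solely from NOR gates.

((((x1 NOR x1) NOR (x2 NOR x2)) NOR x3) NOR (((x1 NOR x1) NOR (x2 NOR x2)) NOR x3))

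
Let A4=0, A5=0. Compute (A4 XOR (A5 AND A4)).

Substituting: (0 XOR (0 AND 0))
= 0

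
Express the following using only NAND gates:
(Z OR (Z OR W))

((Z NAND Z) NAND (((Z NAND Z) NAND (W NAND W)) NAND ((Z NAND Z) NAND (W NAND W))))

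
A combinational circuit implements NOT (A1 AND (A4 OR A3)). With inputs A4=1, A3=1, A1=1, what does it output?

Substituting: NOT (1 AND (1 OR 1))
= 0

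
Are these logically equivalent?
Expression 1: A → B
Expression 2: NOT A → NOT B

No, Inverse is not equivalent to original (counterexample: E=0, A=0, B=1)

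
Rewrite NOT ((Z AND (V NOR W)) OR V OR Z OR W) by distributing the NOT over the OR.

NOT (Z AND (V NOR W)) AND NOT V AND NOT Z AND NOT W
De Morgan's: NOT(OR of terms) = AND of negations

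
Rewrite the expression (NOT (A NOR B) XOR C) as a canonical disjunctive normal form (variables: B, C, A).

(NOT B AND NOT C AND A) OR (NOT B AND C AND NOT A) OR (B AND NOT C AND NOT A) OR (B AND NOT C AND A)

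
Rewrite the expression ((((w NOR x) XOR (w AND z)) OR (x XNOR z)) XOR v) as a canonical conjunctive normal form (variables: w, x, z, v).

(w OR x OR z OR NOT v) AND (w OR x OR NOT z OR NOT v) AND (w OR NOT x OR z OR v) AND (w OR NOT x OR NOT z OR NOT v) AND (NOT w OR x OR z OR NOT v) AND (NOT w OR x OR NOT z OR NOT v) AND (NOT w OR NOT x OR z OR v) AND (NOT w OR NOT x OR NOT z OR NOT v)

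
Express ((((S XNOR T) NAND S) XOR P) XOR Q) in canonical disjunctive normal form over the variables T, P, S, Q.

(NOT T AND NOT P AND NOT S AND NOT Q) OR (NOT T AND NOT P AND S AND NOT Q) OR (NOT T AND P AND NOT S AND Q) OR (NOT T AND P AND S AND Q) OR (T AND NOT P AND NOT S AND NOT Q) OR (T AND NOT P AND S AND Q) OR (T AND P AND NOT S AND Q) OR (T AND P AND S AND NOT Q)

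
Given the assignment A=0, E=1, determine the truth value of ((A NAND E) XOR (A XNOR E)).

Substituting: ((0 NAND 1) XOR (0 XNOR 1))
= 1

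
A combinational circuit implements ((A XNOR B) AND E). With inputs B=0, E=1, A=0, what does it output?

Substituting: ((0 XNOR 0) AND 1)
= 1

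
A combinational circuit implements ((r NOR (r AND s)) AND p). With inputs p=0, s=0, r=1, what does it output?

Substituting: ((1 NOR (1 AND 0)) AND 0)
= 0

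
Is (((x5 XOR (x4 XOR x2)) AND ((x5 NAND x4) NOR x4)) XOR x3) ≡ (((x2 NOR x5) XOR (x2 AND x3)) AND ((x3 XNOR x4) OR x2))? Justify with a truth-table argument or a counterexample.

No. Counterexample: with x3=0, x2=0, x5=0, x4=0, Expression 1 = 0 but Expression 2 = 1.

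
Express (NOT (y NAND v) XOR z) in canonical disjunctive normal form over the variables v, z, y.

(NOT v AND z AND NOT y) OR (NOT v AND z AND y) OR (v AND NOT z AND y) OR (v AND z AND NOT y)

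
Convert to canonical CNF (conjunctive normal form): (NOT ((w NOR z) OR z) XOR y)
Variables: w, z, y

(w OR z OR y) AND (w OR NOT z OR y) AND (NOT w OR z OR NOT y) AND (NOT w OR NOT z OR y)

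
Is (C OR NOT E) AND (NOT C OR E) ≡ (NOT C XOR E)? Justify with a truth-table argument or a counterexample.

Yes, they are equivalent — the two output columns agree on all 4 assignments:
C | E | Expression 1 | Expression 2
-----------------------------------
0 | 0 | 1 | 1
0 | 1 | 0 | 0
1 | 0 | 0 | 0
1 | 1 | 1 | 1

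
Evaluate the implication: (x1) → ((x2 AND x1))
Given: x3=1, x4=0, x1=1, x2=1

Antecedent (x1) = 1; consequent ((x2 AND x1)) = 1.
1 → 1 = 1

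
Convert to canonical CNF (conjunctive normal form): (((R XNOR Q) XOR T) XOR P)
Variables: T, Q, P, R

(T OR Q OR P OR NOT R) AND (T OR Q OR NOT P OR R) AND (T OR NOT Q OR P OR R) AND (T OR NOT Q OR NOT P OR NOT R) AND (NOT T OR Q OR P OR R) AND (NOT T OR Q OR NOT P OR NOT R) AND (NOT T OR NOT Q OR P OR NOT R) AND (NOT T OR NOT Q OR NOT P OR R)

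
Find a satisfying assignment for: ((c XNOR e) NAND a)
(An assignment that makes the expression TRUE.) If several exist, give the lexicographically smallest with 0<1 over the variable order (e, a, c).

e=0, a=0, c=0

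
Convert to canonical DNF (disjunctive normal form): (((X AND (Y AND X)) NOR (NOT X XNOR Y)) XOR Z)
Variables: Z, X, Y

(NOT Z AND NOT X AND NOT Y) OR (Z AND NOT X AND Y) OR (Z AND X AND NOT Y) OR (Z AND X AND Y)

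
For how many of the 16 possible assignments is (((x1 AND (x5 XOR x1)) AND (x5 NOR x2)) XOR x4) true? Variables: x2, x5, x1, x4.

Satisfying assignments: (0,0,0,1), (0,0,1,0), (0,1,0,1), (0,1,1,1), (1,0,0,1), (1,0,1,1), (1,1,0,1), (1,1,1,1)
Count: 8 out of 16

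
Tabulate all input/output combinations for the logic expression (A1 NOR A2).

A1 | A2 | Output
----------------
0 | 0 | 1
0 | 1 | 0
1 | 0 | 0
1 | 1 | 0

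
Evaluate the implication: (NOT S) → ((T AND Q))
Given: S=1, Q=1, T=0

Antecedent (NOT S) = 0; consequent ((T AND Q)) = 0.
0 → 0 = 1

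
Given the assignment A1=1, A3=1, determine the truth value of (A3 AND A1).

Substituting: (1 AND 1)
= 1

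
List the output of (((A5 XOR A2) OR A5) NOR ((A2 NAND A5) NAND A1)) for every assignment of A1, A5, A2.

A1 | A5 | A2 | Output
---------------------
0 | 0 | 0 | 0
0 | 0 | 1 | 0
0 | 1 | 0 | 0
0 | 1 | 1 | 0
1 | 0 | 0 | 1
1 | 0 | 1 | 0
1 | 1 | 0 | 0
1 | 1 | 1 | 0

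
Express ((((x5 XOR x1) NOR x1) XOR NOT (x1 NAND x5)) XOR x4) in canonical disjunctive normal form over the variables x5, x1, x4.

(NOT x5 AND NOT x1 AND NOT x4) OR (NOT x5 AND x1 AND x4) OR (x5 AND NOT x1 AND x4) OR (x5 AND x1 AND NOT x4)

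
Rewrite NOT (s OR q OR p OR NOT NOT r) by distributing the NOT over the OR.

NOT s AND NOT q AND NOT p AND NOT r
De Morgan's: NOT(OR of terms) = AND of negations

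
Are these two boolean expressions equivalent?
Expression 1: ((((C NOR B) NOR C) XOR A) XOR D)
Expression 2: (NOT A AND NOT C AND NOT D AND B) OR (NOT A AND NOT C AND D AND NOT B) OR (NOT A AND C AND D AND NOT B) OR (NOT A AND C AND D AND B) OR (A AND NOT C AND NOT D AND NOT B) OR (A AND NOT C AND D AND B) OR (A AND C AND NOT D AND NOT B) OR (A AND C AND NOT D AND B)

Yes, they are equivalent — the two output columns agree on all 16 assignments:
A | C | D | B | Expression 1 | Expression 2
-------------------------------------------
0 | 0 | 0 | 0 | 0 | 0
0 | 0 | 0 | 1 | 1 | 1
0 | 0 | 1 | 0 | 1 | 1
0 | 0 | 1 | 1 | 0 | 0
0 | 1 | 0 | 0 | 0 | 0
0 | 1 | 0 | 1 | 0 | 0
0 | 1 | 1 | 0 | 1 | 1
0 | 1 | 1 | 1 | 1 | 1
1 | 0 | 0 | 0 | 1 | 1
1 | 0 | 0 | 1 | 0 | 0
1 | 0 | 1 | 0 | 0 | 0
1 | 0 | 1 | 1 | 1 | 1
1 | 1 | 0 | 0 | 1 | 1
1 | 1 | 0 | 1 | 1 | 1
1 | 1 | 1 | 0 | 0 | 0
1 | 1 | 1 | 1 | 0 | 0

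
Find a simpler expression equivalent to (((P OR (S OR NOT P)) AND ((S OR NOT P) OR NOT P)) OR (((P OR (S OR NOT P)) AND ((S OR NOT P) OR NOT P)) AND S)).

By absorption (E OR (E AND v) = E) then distribution ((E OR v) AND (E OR NOT v) = E):
= (S OR NOT P)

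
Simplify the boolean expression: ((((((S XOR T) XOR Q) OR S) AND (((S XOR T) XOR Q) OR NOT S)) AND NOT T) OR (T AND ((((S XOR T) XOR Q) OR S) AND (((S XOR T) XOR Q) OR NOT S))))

By distribution ((E AND v) OR (E AND NOT v) = E) then distribution ((E OR v) AND (E OR NOT v) = E):
= ((S XOR T) XOR Q)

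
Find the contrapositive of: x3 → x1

Contrapositive: NOT x1 → NOT x3
Note: A statement and its contrapositive are logically equivalent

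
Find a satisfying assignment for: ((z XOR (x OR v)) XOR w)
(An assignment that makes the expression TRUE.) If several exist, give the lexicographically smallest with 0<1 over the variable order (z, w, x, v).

z=0, w=0, x=0, v=1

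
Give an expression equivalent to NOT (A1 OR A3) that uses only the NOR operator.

(((A1 NOR A3) NOR (A1 NOR A3)) NOR ((A1 NOR A3) NOR (A1 NOR A3)))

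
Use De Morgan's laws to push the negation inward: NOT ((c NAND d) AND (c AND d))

NOT (c NAND d) OR NOT (c AND d)
De Morgan's: NOT(AND of terms) = OR of negations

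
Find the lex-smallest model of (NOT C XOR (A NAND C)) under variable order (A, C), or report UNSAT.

A=0, C=1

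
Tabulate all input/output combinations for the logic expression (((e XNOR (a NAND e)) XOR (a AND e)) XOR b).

a | b | e | Output
------------------
0 | 0 | 0 | 0
0 | 0 | 1 | 1
0 | 1 | 0 | 1
0 | 1 | 1 | 0
1 | 0 | 0 | 0
1 | 0 | 1 | 1
1 | 1 | 0 | 1
1 | 1 | 1 | 0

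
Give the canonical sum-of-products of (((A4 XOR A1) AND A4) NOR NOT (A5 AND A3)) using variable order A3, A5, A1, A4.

Σm(12, 14, 15) = (A3 AND A5 AND NOT A1 AND NOT A4) OR (A3 AND A5 AND A1 AND NOT A4) OR (A3 AND A5 AND A1 AND A4)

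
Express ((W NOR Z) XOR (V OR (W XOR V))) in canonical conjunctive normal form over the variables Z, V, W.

(Z OR NOT V OR W) AND (NOT Z OR V OR W)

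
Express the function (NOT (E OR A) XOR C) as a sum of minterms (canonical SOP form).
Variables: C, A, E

Σm(0, 5, 6, 7) = (NOT C AND NOT A AND NOT E) OR (C AND NOT A AND E) OR (C AND A AND NOT E) OR (C AND A AND E)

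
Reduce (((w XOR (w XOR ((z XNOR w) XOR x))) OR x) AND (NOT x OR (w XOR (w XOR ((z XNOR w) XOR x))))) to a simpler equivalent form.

By distribution ((E OR v) AND (E OR NOT v) = E) then XOR self-cancellation ((E XOR v) XOR v = E):
= ((z XNOR w) XOR x)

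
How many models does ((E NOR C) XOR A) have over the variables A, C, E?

Satisfying assignments: (0,0,0), (1,0,1), (1,1,0), (1,1,1)
Count: 4 out of 8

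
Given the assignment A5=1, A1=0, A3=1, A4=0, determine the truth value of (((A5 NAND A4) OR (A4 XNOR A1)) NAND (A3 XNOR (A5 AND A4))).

Substituting: (((1 NAND 0) OR (0 XNOR 0)) NAND (1 XNOR (1 AND 0)))
= 1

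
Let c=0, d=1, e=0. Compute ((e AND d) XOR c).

Substituting: ((0 AND 1) XOR 0)
= 0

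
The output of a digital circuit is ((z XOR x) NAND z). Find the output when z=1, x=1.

Substituting: ((1 XOR 1) NAND 1)
= 1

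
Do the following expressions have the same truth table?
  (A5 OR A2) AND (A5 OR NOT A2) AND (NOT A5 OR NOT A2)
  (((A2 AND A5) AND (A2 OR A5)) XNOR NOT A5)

Yes, they are equivalent — the two output columns agree on all 4 assignments:
A5 | A2 | Expression 1 | Expression 2
-------------------------------------
0 | 0 | 0 | 0
0 | 1 | 0 | 0
1 | 0 | 1 | 1
1 | 1 | 0 | 0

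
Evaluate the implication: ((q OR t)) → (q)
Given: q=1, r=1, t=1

Antecedent ((q OR t)) = 1; consequent (q) = 1.
1 → 1 = 1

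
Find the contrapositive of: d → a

Contrapositive: NOT a → NOT d
Note: A statement and its contrapositive are logically equivalent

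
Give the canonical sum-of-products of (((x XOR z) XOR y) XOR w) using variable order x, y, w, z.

Σm(1, 2, 4, 7, 8, 11, 13, 14) = (NOT x AND NOT y AND NOT w AND z) OR (NOT x AND NOT y AND w AND NOT z) OR (NOT x AND y AND NOT w AND NOT z) OR (NOT x AND y AND w AND z) OR (x AND NOT y AND NOT w AND NOT z) OR (x AND NOT y AND w AND z) OR (x AND y AND NOT w AND z) OR (x AND y AND w AND NOT z)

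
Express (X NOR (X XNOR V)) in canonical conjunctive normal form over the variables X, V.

(X OR V) AND (NOT X OR V) AND (NOT X OR NOT V)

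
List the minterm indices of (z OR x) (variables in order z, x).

Σm(1, 2, 3) = (NOT z AND x) OR (z AND NOT x) OR (z AND x)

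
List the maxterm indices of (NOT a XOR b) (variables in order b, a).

ΠM(1, 2) = (b OR NOT a) AND (NOT b OR a)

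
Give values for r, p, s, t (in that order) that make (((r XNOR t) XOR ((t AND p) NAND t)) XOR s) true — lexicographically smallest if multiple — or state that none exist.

r=0, p=0, s=0, t=1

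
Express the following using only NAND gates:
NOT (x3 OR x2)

(((x3 NAND x3) NAND (x2 NAND x2)) NAND ((x3 NAND x3) NAND (x2 NAND x2)))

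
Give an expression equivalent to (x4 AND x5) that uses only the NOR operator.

((x4 NOR x4) NOR (x5 NOR x5))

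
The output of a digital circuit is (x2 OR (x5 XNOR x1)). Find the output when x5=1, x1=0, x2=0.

Substituting: (0 OR (1 XNOR 0))
= 0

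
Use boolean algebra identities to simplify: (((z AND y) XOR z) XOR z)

By XOR self-cancellation ((E XOR v) XOR v = E):
= (z AND y)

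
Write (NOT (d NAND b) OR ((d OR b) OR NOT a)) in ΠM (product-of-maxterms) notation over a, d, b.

ΠM(4) = (NOT a OR d OR b)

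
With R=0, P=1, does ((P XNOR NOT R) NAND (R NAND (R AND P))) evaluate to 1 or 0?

Substituting: ((1 XNOR NOT 0) NAND (0 NAND (0 AND 1)))
= 0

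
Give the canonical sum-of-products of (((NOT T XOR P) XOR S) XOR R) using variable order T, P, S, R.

Σm(0, 3, 5, 6, 9, 10, 12, 15) = (NOT T AND NOT P AND NOT S AND NOT R) OR (NOT T AND NOT P AND S AND R) OR (NOT T AND P AND NOT S AND R) OR (NOT T AND P AND S AND NOT R) OR (T AND NOT P AND NOT S AND R) OR (T AND NOT P AND S AND NOT R) OR (T AND P AND NOT S AND NOT R) OR (T AND P AND S AND R)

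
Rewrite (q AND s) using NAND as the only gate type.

((q NAND s) NAND (q NAND s))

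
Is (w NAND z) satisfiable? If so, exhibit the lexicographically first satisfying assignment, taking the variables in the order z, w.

z=0, w=0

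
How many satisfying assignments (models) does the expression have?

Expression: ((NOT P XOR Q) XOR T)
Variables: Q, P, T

Satisfying assignments: (0,0,0), (0,1,1), (1,0,1), (1,1,0)
Count: 4 out of 8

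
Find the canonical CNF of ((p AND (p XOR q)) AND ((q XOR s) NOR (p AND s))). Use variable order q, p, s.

(q OR p OR s) AND (q OR p OR NOT s) AND (q OR NOT p OR NOT s) AND (NOT q OR p OR s) AND (NOT q OR p OR NOT s) AND (NOT q OR NOT p OR s) AND (NOT q OR NOT p OR NOT s)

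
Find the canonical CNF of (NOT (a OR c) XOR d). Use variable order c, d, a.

(c OR d OR NOT a) AND (c OR NOT d OR a) AND (NOT c OR d OR a) AND (NOT c OR d OR NOT a)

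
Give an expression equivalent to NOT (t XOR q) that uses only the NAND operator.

(((t NAND (t NAND q)) NAND (q NAND (t NAND q))) NAND ((t NAND (t NAND q)) NAND (q NAND (t NAND q))))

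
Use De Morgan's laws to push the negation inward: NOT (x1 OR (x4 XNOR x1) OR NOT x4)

NOT x1 AND NOT (x4 XNOR x1) AND x4
De Morgan's: NOT(OR of terms) = AND of negations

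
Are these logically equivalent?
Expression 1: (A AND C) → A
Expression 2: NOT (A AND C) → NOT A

No, Inverse is not equivalent to original (counterexample: C=0, A=1)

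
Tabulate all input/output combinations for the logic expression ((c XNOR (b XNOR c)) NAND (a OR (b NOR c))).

b | c | a | Output
------------------
0 | 0 | 0 | 1
0 | 0 | 1 | 1
0 | 1 | 0 | 1
0 | 1 | 1 | 1
1 | 0 | 0 | 1
1 | 0 | 1 | 0
1 | 1 | 0 | 1
1 | 1 | 1 | 0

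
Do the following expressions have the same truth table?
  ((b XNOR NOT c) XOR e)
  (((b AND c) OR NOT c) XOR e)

No. Counterexample: with c=0, b=0, e=0, Expression 1 = 0 but Expression 2 = 1.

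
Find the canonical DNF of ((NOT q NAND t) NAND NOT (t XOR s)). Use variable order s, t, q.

(NOT s AND t AND NOT q) OR (NOT s AND t AND q) OR (s AND NOT t AND NOT q) OR (s AND NOT t AND q) OR (s AND t AND NOT q)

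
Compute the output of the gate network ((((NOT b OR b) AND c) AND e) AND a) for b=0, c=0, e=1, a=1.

Substituting: ((((NOT 0 OR 0) AND 0) AND 1) AND 1)
= 0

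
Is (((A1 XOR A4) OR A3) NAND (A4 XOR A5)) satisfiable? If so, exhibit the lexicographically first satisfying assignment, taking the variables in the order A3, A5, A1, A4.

A3=0, A5=0, A1=0, A4=0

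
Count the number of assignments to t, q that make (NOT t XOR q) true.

Satisfying assignments: (0,0), (1,1)
Count: 2 out of 4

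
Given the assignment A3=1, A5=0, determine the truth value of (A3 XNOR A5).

Substituting: (1 XNOR 0)
= 0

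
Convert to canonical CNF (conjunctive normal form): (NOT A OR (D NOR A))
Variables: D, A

(D OR NOT A) AND (NOT D OR NOT A)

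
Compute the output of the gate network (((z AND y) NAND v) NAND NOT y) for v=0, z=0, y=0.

Substituting: (((0 AND 0) NAND 0) NAND NOT 0)
= 0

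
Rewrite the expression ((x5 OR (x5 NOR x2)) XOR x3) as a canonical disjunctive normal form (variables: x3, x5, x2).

(NOT x3 AND NOT x5 AND NOT x2) OR (NOT x3 AND x5 AND NOT x2) OR (NOT x3 AND x5 AND x2) OR (x3 AND NOT x5 AND x2)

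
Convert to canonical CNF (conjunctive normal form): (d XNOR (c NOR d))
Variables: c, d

(c OR d) AND (c OR NOT d) AND (NOT c OR NOT d)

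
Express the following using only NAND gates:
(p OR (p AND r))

((p NAND p) NAND (((p NAND r) NAND (p NAND r)) NAND ((p NAND r) NAND (p NAND r))))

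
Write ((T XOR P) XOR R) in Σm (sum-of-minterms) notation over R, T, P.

Σm(1, 2, 4, 7) = (NOT R AND NOT T AND P) OR (NOT R AND T AND NOT P) OR (R AND NOT T AND NOT P) OR (R AND T AND P)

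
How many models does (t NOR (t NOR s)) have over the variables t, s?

Satisfying assignments: (0,1)
Count: 1 out of 4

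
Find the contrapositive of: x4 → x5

Contrapositive: NOT x5 → NOT x4
Note: A statement and its contrapositive are logically equivalent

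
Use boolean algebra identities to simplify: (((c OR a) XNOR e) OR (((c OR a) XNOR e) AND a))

By absorption (E OR (E AND v) = E):
= ((c OR a) XNOR e)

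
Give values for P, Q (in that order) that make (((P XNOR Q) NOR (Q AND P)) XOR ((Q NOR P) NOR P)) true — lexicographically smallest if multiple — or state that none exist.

P=1, Q=0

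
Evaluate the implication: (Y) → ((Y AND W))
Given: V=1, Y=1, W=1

Antecedent (Y) = 1; consequent ((Y AND W)) = 1.
1 → 1 = 1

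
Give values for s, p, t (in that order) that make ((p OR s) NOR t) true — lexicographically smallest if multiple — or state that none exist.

s=0, p=0, t=0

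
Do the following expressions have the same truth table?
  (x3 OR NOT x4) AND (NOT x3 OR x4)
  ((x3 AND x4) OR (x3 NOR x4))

Yes, they are equivalent — the two output columns agree on all 4 assignments:
x3 | x4 | Expression 1 | Expression 2
-------------------------------------
0 | 0 | 1 | 1
0 | 1 | 0 | 0
1 | 0 | 0 | 0
1 | 1 | 1 | 1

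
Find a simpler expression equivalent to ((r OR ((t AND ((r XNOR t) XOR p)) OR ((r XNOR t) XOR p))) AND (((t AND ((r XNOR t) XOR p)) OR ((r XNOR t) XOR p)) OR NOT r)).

By distribution ((E OR v) AND (E OR NOT v) = E) then absorption (E OR (E AND v) = E):
= ((r XNOR t) XOR p)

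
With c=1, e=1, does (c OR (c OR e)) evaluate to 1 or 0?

Substituting: (1 OR (1 OR 1))
= 1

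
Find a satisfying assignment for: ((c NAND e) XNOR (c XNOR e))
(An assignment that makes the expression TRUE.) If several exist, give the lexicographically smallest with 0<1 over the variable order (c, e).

c=0, e=0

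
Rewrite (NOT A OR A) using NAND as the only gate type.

(((A NAND A) NAND (A NAND A)) NAND (A NAND A))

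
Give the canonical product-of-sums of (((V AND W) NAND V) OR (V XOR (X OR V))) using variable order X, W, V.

ΠM(3, 7) = (X OR NOT W OR NOT V) AND (NOT X OR NOT W OR NOT V)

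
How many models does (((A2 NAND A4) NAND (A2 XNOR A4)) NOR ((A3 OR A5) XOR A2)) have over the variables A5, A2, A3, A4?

Satisfying assignments: (0,0,0,0)
Count: 1 out of 16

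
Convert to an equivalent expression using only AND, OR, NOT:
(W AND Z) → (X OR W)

NOT (W AND Z) OR (X OR W)
(Implication elimination: A → B = NOT A OR B)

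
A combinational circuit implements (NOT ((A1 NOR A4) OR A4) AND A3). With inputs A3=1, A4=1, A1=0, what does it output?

Substituting: (NOT ((0 NOR 1) OR 1) AND 1)
= 0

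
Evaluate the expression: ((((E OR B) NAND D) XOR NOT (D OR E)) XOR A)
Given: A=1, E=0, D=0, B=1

Substituting: ((((0 OR 1) NAND 0) XOR NOT (0 OR 0)) XOR 1)
= 1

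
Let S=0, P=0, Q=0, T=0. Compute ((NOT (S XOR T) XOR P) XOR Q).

Substituting: ((NOT (0 XOR 0) XOR 0) XOR 0)
= 1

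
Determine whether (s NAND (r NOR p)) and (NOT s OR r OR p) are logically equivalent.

Yes, they are equivalent — the two output columns agree on all 8 assignments:
s | r | p | Expression 1 | Expression 2
---------------------------------------
0 | 0 | 0 | 1 | 1
0 | 0 | 1 | 1 | 1
0 | 1 | 0 | 1 | 1
0 | 1 | 1 | 1 | 1
1 | 0 | 0 | 0 | 0
1 | 0 | 1 | 1 | 1
1 | 1 | 0 | 1 | 1
1 | 1 | 1 | 1 | 1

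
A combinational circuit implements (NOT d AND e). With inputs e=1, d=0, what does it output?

Substituting: (NOT 0 AND 1)
= 1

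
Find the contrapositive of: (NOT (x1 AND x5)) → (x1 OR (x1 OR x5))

Contrapositive: NOT (x1 OR (x1 OR x5)) → (x1 AND x5)
Note: A statement and its contrapositive are logically equivalent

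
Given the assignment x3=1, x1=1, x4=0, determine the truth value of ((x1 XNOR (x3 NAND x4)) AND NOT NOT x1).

Substituting: ((1 XNOR (1 NAND 0)) AND NOT NOT 1)
= 1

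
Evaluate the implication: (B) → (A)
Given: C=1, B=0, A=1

Antecedent (B) = 0; consequent (A) = 1.
0 → 1 = 1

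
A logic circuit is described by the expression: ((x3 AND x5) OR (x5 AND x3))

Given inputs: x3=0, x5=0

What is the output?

Substituting: ((0 AND 0) OR (0 AND 0))
= 0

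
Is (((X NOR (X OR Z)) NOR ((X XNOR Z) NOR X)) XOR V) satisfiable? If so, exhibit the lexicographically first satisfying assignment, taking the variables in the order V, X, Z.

V=0, X=1, Z=0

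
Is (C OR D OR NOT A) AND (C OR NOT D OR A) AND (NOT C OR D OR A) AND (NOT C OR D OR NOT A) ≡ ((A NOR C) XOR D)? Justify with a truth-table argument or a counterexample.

Yes, they are equivalent — the two output columns agree on all 8 assignments:
C | D | A | Expression 1 | Expression 2
---------------------------------------
0 | 0 | 0 | 1 | 1
0 | 0 | 1 | 0 | 0
0 | 1 | 0 | 0 | 0
0 | 1 | 1 | 1 | 1
1 | 0 | 0 | 0 | 0
1 | 0 | 1 | 0 | 0
1 | 1 | 0 | 1 | 1
1 | 1 | 1 | 1 | 1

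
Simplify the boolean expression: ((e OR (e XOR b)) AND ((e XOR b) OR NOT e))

By distribution ((E OR v) AND (E OR NOT v) = E):
= (e XOR b)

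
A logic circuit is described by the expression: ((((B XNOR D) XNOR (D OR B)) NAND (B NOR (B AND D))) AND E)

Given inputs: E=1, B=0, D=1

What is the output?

Substituting: ((((0 XNOR 1) XNOR (1 OR 0)) NAND (0 NOR (0 AND 1))) AND 1)
= 1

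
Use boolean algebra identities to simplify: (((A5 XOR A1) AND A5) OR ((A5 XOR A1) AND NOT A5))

By distribution ((E AND v) OR (E AND NOT v) = E):
= (A5 XOR A1)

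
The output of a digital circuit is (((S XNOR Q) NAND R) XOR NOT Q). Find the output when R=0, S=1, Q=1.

Substituting: (((1 XNOR 1) NAND 0) XOR NOT 1)
= 1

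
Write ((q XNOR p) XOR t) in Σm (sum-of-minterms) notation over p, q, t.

Σm(0, 3, 5, 6) = (NOT p AND NOT q AND NOT t) OR (NOT p AND q AND t) OR (p AND NOT q AND t) OR (p AND q AND NOT t)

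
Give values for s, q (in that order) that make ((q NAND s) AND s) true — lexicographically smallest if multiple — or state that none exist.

s=1, q=0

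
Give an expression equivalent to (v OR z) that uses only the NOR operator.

((v NOR z) NOR (v NOR z))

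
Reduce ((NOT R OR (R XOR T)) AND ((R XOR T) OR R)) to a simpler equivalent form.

By distribution ((E OR v) AND (E OR NOT v) = E):
= (R XOR T)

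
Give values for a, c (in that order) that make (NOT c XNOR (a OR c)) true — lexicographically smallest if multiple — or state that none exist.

a=1, c=0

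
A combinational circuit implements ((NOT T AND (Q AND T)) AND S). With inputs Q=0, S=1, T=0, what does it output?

Substituting: ((NOT 0 AND (0 AND 0)) AND 1)
= 0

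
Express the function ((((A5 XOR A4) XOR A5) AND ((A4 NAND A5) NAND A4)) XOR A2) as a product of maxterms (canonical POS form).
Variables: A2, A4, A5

ΠM(0, 1, 2, 7) = (A2 OR A4 OR A5) AND (A2 OR A4 OR NOT A5) AND (A2 OR NOT A4 OR A5) AND (NOT A2 OR NOT A4 OR NOT A5)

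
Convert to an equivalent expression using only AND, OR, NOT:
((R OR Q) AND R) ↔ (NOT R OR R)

(((R OR Q) AND R) AND (NOT R OR R)) OR (NOT ((R OR Q) AND R) AND NOT (NOT R OR R))
(Biconditional = both true or both false)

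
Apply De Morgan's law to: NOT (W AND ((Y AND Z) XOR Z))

NOT W OR NOT ((Y AND Z) XOR Z)
De Morgan's: NOT(AND of terms) = OR of negations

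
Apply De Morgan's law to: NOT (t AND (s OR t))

NOT t OR NOT (s OR t)
De Morgan's: NOT(AND of terms) = OR of negations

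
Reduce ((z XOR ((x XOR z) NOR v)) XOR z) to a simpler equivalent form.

By XOR self-cancellation ((E XOR v) XOR v = E):
= ((x XOR z) NOR v)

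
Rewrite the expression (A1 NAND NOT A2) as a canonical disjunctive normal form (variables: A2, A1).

(NOT A2 AND NOT A1) OR (A2 AND NOT A1) OR (A2 AND A1)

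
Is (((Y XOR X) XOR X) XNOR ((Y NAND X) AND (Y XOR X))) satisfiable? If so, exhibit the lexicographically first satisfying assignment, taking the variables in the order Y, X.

Y=0, X=0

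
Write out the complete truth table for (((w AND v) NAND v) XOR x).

x | w | v | Output
------------------
0 | 0 | 0 | 1
0 | 0 | 1 | 1
0 | 1 | 0 | 1
0 | 1 | 1 | 0
1 | 0 | 0 | 0
1 | 0 | 1 | 0
1 | 1 | 0 | 0
1 | 1 | 1 | 1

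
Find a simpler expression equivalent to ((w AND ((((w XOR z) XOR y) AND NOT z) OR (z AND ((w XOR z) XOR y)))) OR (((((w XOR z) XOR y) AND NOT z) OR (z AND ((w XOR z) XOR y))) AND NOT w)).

By distribution ((E AND v) OR (E AND NOT v) = E) then distribution ((E AND v) OR (E AND NOT v) = E):
= ((w XOR z) XOR y)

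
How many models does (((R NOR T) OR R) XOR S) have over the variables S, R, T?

Satisfying assignments: (0,0,0), (0,1,0), (0,1,1), (1,0,1)
Count: 4 out of 8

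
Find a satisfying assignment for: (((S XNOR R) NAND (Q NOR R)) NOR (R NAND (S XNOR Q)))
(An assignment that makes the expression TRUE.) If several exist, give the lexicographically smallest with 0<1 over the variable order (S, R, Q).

UNSATISFIABLE - no assignment makes this expression true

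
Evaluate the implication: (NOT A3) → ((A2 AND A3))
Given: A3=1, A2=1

Antecedent (NOT A3) = 0; consequent ((A2 AND A3)) = 1.
0 → 1 = 1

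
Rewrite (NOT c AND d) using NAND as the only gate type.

(((c NAND c) NAND d) NAND ((c NAND c) NAND d))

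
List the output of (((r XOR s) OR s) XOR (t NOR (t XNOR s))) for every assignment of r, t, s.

r | t | s | Output
------------------
0 | 0 | 0 | 0
0 | 0 | 1 | 0
0 | 1 | 0 | 0
0 | 1 | 1 | 1
1 | 0 | 0 | 1
1 | 0 | 1 | 0
1 | 1 | 0 | 1
1 | 1 | 1 | 1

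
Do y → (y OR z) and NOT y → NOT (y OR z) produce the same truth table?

No, Inverse is not equivalent to original (counterexample: y=0, v=0, z=1)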